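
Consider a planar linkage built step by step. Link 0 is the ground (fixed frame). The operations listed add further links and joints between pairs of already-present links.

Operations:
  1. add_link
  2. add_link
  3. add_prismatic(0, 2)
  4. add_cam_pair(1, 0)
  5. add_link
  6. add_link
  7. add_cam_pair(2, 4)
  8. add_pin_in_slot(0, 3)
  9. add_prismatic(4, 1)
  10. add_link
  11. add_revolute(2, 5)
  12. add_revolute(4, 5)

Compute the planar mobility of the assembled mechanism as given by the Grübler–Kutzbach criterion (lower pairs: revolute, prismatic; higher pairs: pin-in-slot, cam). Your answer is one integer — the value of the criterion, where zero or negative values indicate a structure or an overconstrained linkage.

M = 4

L=1 J1=0 J2=0
add link → L=2 J1=0 J2=0
add link → L=3 J1=0 J2=0
P@0,2 dof=1 J1 → L=3 J1=1 J2=0
C@1,0 dof=2 J2 → L=3 J1=1 J2=1
add link → L=4 J1=1 J2=1
add link → L=5 J1=1 J2=1
C@2,4 dof=2 J2 → L=5 J1=1 J2=2
PS@0,3 dof=2 J2 → L=5 J1=1 J2=3
P@4,1 dof=1 J1 → L=5 J1=2 J2=3
add link → L=6 J1=2 J2=3
R@2,5 dof=1 J1 → L=6 J1=3 J2=3
R@4,5 dof=1 J1 → L=6 J1=4 J2=3
M=3(L−1)−2J1−J2=3·5−2·4−3=4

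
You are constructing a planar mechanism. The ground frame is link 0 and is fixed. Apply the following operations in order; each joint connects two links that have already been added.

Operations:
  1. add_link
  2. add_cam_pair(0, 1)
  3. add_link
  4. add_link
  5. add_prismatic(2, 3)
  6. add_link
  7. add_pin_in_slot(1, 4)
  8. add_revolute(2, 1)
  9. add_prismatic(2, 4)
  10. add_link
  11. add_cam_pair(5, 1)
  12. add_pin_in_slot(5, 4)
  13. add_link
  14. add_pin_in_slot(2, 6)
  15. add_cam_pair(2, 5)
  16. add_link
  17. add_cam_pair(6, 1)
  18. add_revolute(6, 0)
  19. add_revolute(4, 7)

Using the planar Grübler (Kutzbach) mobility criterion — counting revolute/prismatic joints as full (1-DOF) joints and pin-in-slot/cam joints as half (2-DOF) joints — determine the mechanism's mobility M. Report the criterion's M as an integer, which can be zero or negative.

link 0 = ground. State L|J1|J2 = 1|0|0
+link1  2|0|0
C(0,1) f=2→J2  2|0|1
+link2  3|0|1
+link3  4|0|1
P(2,3) f=1→J1  4|1|1
+link4  5|1|1
PS(1,4) f=2→J2  5|1|2
R(2,1) f=1→J1  5|2|2
P(2,4) f=1→J1  5|3|2
+link5  6|3|2
C(5,1) f=2→J2  6|3|3
PS(5,4) f=2→J2  6|3|4
+link6  7|3|4
PS(2,6) f=2→J2  7|3|5
C(2,5) f=2→J2  7|3|6
+link7  8|3|6
C(6,1) f=2→J2  8|3|7
R(6,0) f=1→J1  8|4|7
R(4,7) f=1→J1  8|5|7
M = 3(8−1)−2·5−7 = 21−10−7 = 4

M = 4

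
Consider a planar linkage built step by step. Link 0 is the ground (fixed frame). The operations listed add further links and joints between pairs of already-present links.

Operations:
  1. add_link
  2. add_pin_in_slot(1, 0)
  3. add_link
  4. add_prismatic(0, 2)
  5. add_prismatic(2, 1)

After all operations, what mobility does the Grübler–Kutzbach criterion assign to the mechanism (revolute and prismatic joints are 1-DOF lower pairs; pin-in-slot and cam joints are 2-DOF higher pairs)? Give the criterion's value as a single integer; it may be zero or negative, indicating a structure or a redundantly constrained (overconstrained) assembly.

M = 1

[1;0;0] (link 0 is ground)
L+ [2;0;0]
PS(1,0)∈J2 [2;0;1]
L+ [3;0;1]
P(0,2)∈J1 [3;1;1]
P(2,1)∈J1 [3;2;1]
mobility = 6 − 4 − 1 = 1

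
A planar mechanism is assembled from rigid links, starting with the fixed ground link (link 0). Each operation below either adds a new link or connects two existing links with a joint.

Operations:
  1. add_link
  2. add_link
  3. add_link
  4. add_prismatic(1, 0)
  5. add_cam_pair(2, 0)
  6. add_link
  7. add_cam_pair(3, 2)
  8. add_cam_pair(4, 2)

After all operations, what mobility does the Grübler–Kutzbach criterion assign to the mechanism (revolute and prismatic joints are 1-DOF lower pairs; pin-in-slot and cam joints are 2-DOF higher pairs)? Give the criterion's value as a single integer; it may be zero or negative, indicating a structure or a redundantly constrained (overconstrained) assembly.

link 0 = ground. State L|J1|J2 = 1|0|0
+link1  2|0|0
+link2  3|0|0
+link3  4|0|0
P(1,0) f=1→J1  4|1|0
C(2,0) f=2→J2  4|1|1
+link4  5|1|1
C(3,2) f=2→J2  5|1|2
C(4,2) f=2→J2  5|1|3
M = 3(5−1)−2·1−3 = 12−2−3 = 7

M = 7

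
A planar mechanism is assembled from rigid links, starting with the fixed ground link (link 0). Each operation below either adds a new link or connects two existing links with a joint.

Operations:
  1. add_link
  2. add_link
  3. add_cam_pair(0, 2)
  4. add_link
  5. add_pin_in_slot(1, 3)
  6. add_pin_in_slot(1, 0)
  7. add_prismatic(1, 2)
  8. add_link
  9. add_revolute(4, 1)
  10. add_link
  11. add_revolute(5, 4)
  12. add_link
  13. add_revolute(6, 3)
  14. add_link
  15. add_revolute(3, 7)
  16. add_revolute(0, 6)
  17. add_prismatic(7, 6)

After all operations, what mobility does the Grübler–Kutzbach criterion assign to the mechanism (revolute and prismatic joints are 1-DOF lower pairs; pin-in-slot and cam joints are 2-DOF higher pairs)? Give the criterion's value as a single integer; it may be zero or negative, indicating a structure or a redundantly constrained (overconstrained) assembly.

M = 4

(L,J1,J2)=(1,0,0); link0 fixed
link1: (2,0,0)
link2: (3,0,0)
C 0-2 [J2]: (3,0,1)
link3: (4,0,1)
PS 1-3 [J2]: (4,0,2)
PS 1-0 [J2]: (4,0,3)
P 1-2 [J1]: (4,1,3)
link4: (5,1,3)
R 4-1 [J1]: (5,2,3)
link5: (6,2,3)
R 5-4 [J1]: (6,3,3)
link6: (7,3,3)
R 6-3 [J1]: (7,4,3)
link7: (8,4,3)
R 3-7 [J1]: (8,5,3)
R 0-6 [J1]: (8,6,3)
P 7-6 [J1]: (8,7,3)
Grübler: 3·7 − 2·7 − 3 = 4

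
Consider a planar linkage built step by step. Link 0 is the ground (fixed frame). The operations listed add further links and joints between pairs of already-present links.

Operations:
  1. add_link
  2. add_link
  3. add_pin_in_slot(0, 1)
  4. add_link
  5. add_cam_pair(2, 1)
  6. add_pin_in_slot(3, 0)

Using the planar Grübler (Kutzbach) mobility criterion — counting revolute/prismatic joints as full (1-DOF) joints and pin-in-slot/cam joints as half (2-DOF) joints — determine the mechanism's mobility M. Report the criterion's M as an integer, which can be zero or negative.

M = 6

(L,J1,J2)=(1,0,0); link0 fixed
link1: (2,0,0)
link2: (3,0,0)
PS 0-1 [J2]: (3,0,1)
link3: (4,0,1)
C 2-1 [J2]: (4,0,2)
PS 3-0 [J2]: (4,0,3)
Grübler: 3·3 − 2·0 − 3 = 6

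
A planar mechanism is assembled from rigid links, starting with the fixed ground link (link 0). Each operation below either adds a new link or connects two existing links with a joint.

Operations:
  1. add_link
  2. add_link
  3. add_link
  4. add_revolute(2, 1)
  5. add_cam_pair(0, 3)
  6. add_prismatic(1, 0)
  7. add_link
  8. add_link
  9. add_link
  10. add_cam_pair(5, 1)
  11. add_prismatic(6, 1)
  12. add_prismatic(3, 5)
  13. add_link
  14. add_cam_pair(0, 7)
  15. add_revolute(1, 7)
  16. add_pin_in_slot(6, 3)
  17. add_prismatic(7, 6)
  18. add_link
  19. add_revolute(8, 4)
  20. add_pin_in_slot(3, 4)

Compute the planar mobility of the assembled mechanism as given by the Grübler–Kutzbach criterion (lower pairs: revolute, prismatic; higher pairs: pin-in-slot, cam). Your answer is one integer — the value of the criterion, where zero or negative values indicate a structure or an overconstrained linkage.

L=1 J1=0 J2=0
add link → L=2 J1=0 J2=0
add link → L=3 J1=0 J2=0
add link → L=4 J1=0 J2=0
R@2,1 dof=1 J1 → L=4 J1=1 J2=0
C@0,3 dof=2 J2 → L=4 J1=1 J2=1
P@1,0 dof=1 J1 → L=4 J1=2 J2=1
add link → L=5 J1=2 J2=1
add link → L=6 J1=2 J2=1
add link → L=7 J1=2 J2=1
C@5,1 dof=2 J2 → L=7 J1=2 J2=2
P@6,1 dof=1 J1 → L=7 J1=3 J2=2
P@3,5 dof=1 J1 → L=7 J1=4 J2=2
add link → L=8 J1=4 J2=2
C@0,7 dof=2 J2 → L=8 J1=4 J2=3
R@1,7 dof=1 J1 → L=8 J1=5 J2=3
PS@6,3 dof=2 J2 → L=8 J1=5 J2=4
P@7,6 dof=1 J1 → L=8 J1=6 J2=4
add link → L=9 J1=6 J2=4
R@8,4 dof=1 J1 → L=9 J1=7 J2=4
PS@3,4 dof=2 J2 → L=9 J1=7 J2=5
M=3(L−1)−2J1−J2=3·8−2·7−5=5

M = 5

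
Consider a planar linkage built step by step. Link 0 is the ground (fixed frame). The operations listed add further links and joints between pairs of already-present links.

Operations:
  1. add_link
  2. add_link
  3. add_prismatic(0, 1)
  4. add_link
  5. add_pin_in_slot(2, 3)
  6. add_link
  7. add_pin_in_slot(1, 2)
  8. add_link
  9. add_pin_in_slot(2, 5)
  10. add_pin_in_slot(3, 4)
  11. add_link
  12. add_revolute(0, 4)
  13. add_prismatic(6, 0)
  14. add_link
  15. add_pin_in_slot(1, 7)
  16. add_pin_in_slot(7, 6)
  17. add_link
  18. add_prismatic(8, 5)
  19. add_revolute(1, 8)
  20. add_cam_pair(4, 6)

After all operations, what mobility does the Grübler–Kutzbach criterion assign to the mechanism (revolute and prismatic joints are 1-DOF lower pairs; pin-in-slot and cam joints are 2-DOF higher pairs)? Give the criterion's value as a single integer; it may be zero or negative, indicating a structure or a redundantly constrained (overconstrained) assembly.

ground; <1,0,0>
#1 <2,0,0>
#2 <3,0,0>
P:0↔1 J1 <3,1,0>
#3 <4,1,0>
PS:2↔3 J2 <4,1,1>
#4 <5,1,1>
PS:1↔2 J2 <5,1,2>
#5 <6,1,2>
PS:2↔5 J2 <6,1,3>
PS:3↔4 J2 <6,1,4>
#6 <7,1,4>
R:0↔4 J1 <7,2,4>
P:6↔0 J1 <7,3,4>
#7 <8,3,4>
PS:1↔7 J2 <8,3,5>
PS:7↔6 J2 <8,3,6>
#8 <9,3,6>
P:8↔5 J1 <9,4,6>
R:1↔8 J1 <9,5,6>
C:4↔6 J2 <9,5,7>
3×8 − 2×5 − 1×7 = 7

M = 7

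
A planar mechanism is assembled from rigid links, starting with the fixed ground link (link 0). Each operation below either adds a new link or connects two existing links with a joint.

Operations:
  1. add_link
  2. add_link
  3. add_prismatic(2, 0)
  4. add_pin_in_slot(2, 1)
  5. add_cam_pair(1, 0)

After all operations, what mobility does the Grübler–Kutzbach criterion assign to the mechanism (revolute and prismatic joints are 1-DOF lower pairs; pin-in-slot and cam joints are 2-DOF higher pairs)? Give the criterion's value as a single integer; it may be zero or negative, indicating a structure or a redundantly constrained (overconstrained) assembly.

M = 2

L=1 J1=0 J2=0
add link → L=2 J1=0 J2=0
add link → L=3 J1=0 J2=0
P@2,0 dof=1 J1 → L=3 J1=1 J2=0
PS@2,1 dof=2 J2 → L=3 J1=1 J2=1
C@1,0 dof=2 J2 → L=3 J1=1 J2=2
M=3(L−1)−2J1−J2=3·2−2·1−2=2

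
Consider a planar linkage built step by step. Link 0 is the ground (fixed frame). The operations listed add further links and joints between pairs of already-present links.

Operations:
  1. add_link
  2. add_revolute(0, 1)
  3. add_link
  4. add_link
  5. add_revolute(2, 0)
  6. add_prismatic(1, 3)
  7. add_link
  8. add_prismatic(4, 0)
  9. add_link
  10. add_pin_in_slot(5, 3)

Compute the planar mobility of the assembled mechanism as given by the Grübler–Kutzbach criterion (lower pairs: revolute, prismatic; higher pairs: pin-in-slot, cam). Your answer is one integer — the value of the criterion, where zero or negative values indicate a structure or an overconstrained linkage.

M = 6

link 0 = ground. State L|J1|J2 = 1|0|0
+link1  2|0|0
R(0,1) f=1→J1  2|1|0
+link2  3|1|0
+link3  4|1|0
R(2,0) f=1→J1  4|2|0
P(1,3) f=1→J1  4|3|0
+link4  5|3|0
P(4,0) f=1→J1  5|4|0
+link5  6|4|0
PS(5,3) f=2→J2  6|4|1
M = 3(6−1)−2·4−1 = 15−8−1 = 6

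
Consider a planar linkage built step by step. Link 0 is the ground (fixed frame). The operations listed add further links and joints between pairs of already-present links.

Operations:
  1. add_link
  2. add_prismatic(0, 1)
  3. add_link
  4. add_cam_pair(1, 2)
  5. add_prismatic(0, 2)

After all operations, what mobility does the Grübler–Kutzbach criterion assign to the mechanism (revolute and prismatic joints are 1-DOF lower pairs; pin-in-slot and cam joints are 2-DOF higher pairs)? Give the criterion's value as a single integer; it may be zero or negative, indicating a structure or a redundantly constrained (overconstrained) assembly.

M = 1

L=1 J1=0 J2=0
add link → L=2 J1=0 J2=0
P@0,1 dof=1 J1 → L=2 J1=1 J2=0
add link → L=3 J1=1 J2=0
C@1,2 dof=2 J2 → L=3 J1=1 J2=1
P@0,2 dof=1 J1 → L=3 J1=2 J2=1
M=3(L−1)−2J1−J2=3·2−2·2−1=1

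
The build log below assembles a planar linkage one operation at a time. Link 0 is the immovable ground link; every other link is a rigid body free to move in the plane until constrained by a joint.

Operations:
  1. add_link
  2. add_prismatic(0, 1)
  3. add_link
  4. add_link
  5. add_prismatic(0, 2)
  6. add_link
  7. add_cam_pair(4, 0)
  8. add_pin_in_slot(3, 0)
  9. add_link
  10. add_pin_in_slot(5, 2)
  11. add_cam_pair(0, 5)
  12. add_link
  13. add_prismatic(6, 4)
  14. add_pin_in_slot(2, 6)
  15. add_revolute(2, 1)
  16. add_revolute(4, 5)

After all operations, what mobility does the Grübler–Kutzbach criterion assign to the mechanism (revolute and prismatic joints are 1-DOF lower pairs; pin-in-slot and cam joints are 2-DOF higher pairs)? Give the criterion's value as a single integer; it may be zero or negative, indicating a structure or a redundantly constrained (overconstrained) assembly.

M = 3

L=1 J1=0 J2=0
add link → L=2 J1=0 J2=0
P@0,1 dof=1 J1 → L=2 J1=1 J2=0
add link → L=3 J1=1 J2=0
add link → L=4 J1=1 J2=0
P@0,2 dof=1 J1 → L=4 J1=2 J2=0
add link → L=5 J1=2 J2=0
C@4,0 dof=2 J2 → L=5 J1=2 J2=1
PS@3,0 dof=2 J2 → L=5 J1=2 J2=2
add link → L=6 J1=2 J2=2
PS@5,2 dof=2 J2 → L=6 J1=2 J2=3
C@0,5 dof=2 J2 → L=6 J1=2 J2=4
add link → L=7 J1=2 J2=4
P@6,4 dof=1 J1 → L=7 J1=3 J2=4
PS@2,6 dof=2 J2 → L=7 J1=3 J2=5
R@2,1 dof=1 J1 → L=7 J1=4 J2=5
R@4,5 dof=1 J1 → L=7 J1=5 J2=5
M=3(L−1)−2J1−J2=3·6−2·5−5=3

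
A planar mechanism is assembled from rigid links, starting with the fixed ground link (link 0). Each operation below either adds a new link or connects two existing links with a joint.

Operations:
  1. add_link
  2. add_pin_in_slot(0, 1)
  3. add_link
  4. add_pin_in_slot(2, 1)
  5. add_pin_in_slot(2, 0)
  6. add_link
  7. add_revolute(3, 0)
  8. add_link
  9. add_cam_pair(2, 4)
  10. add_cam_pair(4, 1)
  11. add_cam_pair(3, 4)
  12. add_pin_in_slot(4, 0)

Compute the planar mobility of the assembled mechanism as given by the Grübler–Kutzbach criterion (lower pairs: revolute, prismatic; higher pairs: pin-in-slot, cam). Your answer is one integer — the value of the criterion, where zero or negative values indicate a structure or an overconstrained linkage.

link 0 = ground. State L|J1|J2 = 1|0|0
+link1  2|0|0
PS(0,1) f=2→J2  2|0|1
+link2  3|0|1
PS(2,1) f=2→J2  3|0|2
PS(2,0) f=2→J2  3|0|3
+link3  4|0|3
R(3,0) f=1→J1  4|1|3
+link4  5|1|3
C(2,4) f=2→J2  5|1|4
C(4,1) f=2→J2  5|1|5
C(3,4) f=2→J2  5|1|6
PS(4,0) f=2→J2  5|1|7
M = 3(5−1)−2·1−7 = 12−2−7 = 3

M = 3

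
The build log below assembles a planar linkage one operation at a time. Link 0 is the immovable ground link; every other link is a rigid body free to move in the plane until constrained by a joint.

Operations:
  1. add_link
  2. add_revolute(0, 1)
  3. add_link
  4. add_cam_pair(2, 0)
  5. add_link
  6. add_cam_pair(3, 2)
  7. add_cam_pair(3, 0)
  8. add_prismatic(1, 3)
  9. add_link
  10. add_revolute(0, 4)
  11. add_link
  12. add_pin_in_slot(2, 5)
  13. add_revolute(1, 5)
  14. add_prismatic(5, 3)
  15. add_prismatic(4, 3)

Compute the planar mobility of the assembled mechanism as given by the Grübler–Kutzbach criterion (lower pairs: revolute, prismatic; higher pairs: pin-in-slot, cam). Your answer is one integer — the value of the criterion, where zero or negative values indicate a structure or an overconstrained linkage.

[1;0;0] (link 0 is ground)
L+ [2;0;0]
R(0,1)∈J1 [2;1;0]
L+ [3;1;0]
C(2,0)∈J2 [3;1;1]
L+ [4;1;1]
C(3,2)∈J2 [4;1;2]
C(3,0)∈J2 [4;1;3]
P(1,3)∈J1 [4;2;3]
L+ [5;2;3]
R(0,4)∈J1 [5;3;3]
L+ [6;3;3]
PS(2,5)∈J2 [6;3;4]
R(1,5)∈J1 [6;4;4]
P(5,3)∈J1 [6;5;4]
P(4,3)∈J1 [6;6;4]
mobility = 15 − 12 − 4 = -1

M = -1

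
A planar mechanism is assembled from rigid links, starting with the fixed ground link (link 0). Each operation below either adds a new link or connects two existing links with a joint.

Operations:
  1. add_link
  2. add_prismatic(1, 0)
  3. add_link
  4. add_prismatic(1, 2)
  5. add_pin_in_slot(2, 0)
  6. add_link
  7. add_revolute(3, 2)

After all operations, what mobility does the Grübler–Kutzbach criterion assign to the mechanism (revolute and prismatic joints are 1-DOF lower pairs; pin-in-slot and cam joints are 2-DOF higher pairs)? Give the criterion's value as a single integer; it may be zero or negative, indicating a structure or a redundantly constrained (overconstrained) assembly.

M = 2

link 0 = ground. State L|J1|J2 = 1|0|0
+link1  2|0|0
P(1,0) f=1→J1  2|1|0
+link2  3|1|0
P(1,2) f=1→J1  3|2|0
PS(2,0) f=2→J2  3|2|1
+link3  4|2|1
R(3,2) f=1→J1  4|3|1
M = 3(4−1)−2·3−1 = 9−6−1 = 2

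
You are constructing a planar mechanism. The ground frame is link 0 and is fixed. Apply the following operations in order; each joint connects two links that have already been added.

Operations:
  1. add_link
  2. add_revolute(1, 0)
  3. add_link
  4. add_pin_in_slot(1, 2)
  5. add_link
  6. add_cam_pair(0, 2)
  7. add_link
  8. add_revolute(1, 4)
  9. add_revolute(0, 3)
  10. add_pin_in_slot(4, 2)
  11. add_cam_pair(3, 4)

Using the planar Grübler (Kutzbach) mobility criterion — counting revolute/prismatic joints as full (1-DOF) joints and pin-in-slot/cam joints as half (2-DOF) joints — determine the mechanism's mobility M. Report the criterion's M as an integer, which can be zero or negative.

M = 2

(L,J1,J2)=(1,0,0); link0 fixed
link1: (2,0,0)
R 1-0 [J1]: (2,1,0)
link2: (3,1,0)
PS 1-2 [J2]: (3,1,1)
link3: (4,1,1)
C 0-2 [J2]: (4,1,2)
link4: (5,1,2)
R 1-4 [J1]: (5,2,2)
R 0-3 [J1]: (5,3,2)
PS 4-2 [J2]: (5,3,3)
C 3-4 [J2]: (5,3,4)
Grübler: 3·4 − 2·3 − 4 = 2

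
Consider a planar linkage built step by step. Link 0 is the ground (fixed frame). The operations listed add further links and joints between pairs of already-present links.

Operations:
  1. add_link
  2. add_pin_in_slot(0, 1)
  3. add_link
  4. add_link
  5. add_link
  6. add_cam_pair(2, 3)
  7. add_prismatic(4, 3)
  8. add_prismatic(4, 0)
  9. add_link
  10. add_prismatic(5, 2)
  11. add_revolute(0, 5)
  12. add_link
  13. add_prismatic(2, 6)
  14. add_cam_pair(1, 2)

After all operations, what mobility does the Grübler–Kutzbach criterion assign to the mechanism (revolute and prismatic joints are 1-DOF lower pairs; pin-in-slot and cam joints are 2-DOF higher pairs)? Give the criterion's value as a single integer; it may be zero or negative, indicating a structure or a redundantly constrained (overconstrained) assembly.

[1;0;0] (link 0 is ground)
L+ [2;0;0]
PS(0,1)∈J2 [2;0;1]
L+ [3;0;1]
L+ [4;0;1]
L+ [5;0;1]
C(2,3)∈J2 [5;0;2]
P(4,3)∈J1 [5;1;2]
P(4,0)∈J1 [5;2;2]
L+ [6;2;2]
P(5,2)∈J1 [6;3;2]
R(0,5)∈J1 [6;4;2]
L+ [7;4;2]
P(2,6)∈J1 [7;5;2]
C(1,2)∈J2 [7;5;3]
mobility = 18 − 10 − 3 = 5

M = 5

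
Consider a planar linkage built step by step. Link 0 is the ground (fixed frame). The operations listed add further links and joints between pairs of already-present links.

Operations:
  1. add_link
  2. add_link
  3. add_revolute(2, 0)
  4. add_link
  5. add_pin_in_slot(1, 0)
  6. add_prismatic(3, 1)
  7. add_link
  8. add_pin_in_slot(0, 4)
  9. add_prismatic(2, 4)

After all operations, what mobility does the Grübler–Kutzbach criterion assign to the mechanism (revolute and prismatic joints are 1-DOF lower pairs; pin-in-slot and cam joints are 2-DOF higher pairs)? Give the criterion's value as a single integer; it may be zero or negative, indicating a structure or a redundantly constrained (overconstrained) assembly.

M = 4

link 0 = ground. State L|J1|J2 = 1|0|0
+link1  2|0|0
+link2  3|0|0
R(2,0) f=1→J1  3|1|0
+link3  4|1|0
PS(1,0) f=2→J2  4|1|1
P(3,1) f=1→J1  4|2|1
+link4  5|2|1
PS(0,4) f=2→J2  5|2|2
P(2,4) f=1→J1  5|3|2
M = 3(5−1)−2·3−2 = 12−6−2 = 4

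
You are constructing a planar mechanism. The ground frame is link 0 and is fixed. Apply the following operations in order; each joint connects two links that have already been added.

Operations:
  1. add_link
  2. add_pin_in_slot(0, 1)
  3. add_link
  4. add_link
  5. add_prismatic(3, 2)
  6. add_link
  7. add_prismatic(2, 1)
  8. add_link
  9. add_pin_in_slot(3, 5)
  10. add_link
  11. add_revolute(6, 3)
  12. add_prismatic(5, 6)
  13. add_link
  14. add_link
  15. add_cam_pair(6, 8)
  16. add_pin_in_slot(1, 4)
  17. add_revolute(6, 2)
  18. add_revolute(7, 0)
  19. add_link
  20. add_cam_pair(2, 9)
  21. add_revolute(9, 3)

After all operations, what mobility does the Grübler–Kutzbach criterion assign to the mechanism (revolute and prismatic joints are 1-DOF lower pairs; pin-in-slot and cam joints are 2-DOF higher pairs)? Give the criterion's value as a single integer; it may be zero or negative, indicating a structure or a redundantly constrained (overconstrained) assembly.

ground; <1,0,0>
#1 <2,0,0>
PS:0↔1 J2 <2,0,1>
#2 <3,0,1>
#3 <4,0,1>
P:3↔2 J1 <4,1,1>
#4 <5,1,1>
P:2↔1 J1 <5,2,1>
#5 <6,2,1>
PS:3↔5 J2 <6,2,2>
#6 <7,2,2>
R:6↔3 J1 <7,3,2>
P:5↔6 J1 <7,4,2>
#7 <8,4,2>
#8 <9,4,2>
C:6↔8 J2 <9,4,3>
PS:1↔4 J2 <9,4,4>
R:6↔2 J1 <9,5,4>
R:7↔0 J1 <9,6,4>
#9 <10,6,4>
C:2↔9 J2 <10,6,5>
R:9↔3 J1 <10,7,5>
3×9 − 2×7 − 1×5 = 8

M = 8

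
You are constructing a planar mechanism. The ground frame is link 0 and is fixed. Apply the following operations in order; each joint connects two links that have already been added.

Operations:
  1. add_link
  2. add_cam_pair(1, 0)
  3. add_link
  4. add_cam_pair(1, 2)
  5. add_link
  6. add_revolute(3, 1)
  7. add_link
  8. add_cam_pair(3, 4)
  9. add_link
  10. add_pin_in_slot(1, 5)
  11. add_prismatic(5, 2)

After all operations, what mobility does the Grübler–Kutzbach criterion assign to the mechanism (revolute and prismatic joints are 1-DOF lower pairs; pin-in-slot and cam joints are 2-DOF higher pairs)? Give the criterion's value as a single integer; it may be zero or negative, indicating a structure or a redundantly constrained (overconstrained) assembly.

L=1 J1=0 J2=0
add link → L=2 J1=0 J2=0
C@1,0 dof=2 J2 → L=2 J1=0 J2=1
add link → L=3 J1=0 J2=1
C@1,2 dof=2 J2 → L=3 J1=0 J2=2
add link → L=4 J1=0 J2=2
R@3,1 dof=1 J1 → L=4 J1=1 J2=2
add link → L=5 J1=1 J2=2
C@3,4 dof=2 J2 → L=5 J1=1 J2=3
add link → L=6 J1=1 J2=3
PS@1,5 dof=2 J2 → L=6 J1=1 J2=4
P@5,2 dof=1 J1 → L=6 J1=2 J2=4
M=3(L−1)−2J1−J2=3·5−2·2−4=7

M = 7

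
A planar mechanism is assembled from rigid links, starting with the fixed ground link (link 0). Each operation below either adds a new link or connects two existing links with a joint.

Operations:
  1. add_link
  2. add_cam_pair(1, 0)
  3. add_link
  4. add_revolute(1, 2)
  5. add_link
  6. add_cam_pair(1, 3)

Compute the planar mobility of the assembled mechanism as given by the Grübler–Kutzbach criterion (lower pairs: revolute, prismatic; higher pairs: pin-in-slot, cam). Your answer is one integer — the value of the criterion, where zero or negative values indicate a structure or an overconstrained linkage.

M = 5

link 0 = ground. State L|J1|J2 = 1|0|0
+link1  2|0|0
C(1,0) f=2→J2  2|0|1
+link2  3|0|1
R(1,2) f=1→J1  3|1|1
+link3  4|1|1
C(1,3) f=2→J2  4|1|2
M = 3(4−1)−2·1−2 = 9−2−2 = 5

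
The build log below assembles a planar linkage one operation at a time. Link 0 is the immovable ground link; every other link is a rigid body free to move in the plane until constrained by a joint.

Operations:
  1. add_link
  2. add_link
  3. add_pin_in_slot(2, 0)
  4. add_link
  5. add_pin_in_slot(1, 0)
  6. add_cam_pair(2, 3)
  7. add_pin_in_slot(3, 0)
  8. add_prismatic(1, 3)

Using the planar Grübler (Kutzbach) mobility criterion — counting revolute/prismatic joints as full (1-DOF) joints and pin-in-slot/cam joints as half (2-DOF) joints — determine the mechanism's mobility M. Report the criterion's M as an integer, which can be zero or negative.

M = 3

L=1 J1=0 J2=0
add link → L=2 J1=0 J2=0
add link → L=3 J1=0 J2=0
PS@2,0 dof=2 J2 → L=3 J1=0 J2=1
add link → L=4 J1=0 J2=1
PS@1,0 dof=2 J2 → L=4 J1=0 J2=2
C@2,3 dof=2 J2 → L=4 J1=0 J2=3
PS@3,0 dof=2 J2 → L=4 J1=0 J2=4
P@1,3 dof=1 J1 → L=4 J1=1 J2=4
M=3(L−1)−2J1−J2=3·3−2·1−4=3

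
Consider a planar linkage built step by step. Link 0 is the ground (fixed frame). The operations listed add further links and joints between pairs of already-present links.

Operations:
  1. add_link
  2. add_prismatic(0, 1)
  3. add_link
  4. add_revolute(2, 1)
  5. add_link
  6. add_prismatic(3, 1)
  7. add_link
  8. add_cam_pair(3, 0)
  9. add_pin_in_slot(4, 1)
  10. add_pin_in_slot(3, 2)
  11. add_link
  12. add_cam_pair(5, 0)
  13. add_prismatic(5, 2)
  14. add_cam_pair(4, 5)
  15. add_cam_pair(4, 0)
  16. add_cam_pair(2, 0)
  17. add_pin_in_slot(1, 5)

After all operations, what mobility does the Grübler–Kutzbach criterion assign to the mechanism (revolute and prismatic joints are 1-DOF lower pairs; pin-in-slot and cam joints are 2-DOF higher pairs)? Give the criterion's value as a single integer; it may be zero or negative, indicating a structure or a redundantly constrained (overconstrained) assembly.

L=1 J1=0 J2=0
add link → L=2 J1=0 J2=0
P@0,1 dof=1 J1 → L=2 J1=1 J2=0
add link → L=3 J1=1 J2=0
R@2,1 dof=1 J1 → L=3 J1=2 J2=0
add link → L=4 J1=2 J2=0
P@3,1 dof=1 J1 → L=4 J1=3 J2=0
add link → L=5 J1=3 J2=0
C@3,0 dof=2 J2 → L=5 J1=3 J2=1
PS@4,1 dof=2 J2 → L=5 J1=3 J2=2
PS@3,2 dof=2 J2 → L=5 J1=3 J2=3
add link → L=6 J1=3 J2=3
C@5,0 dof=2 J2 → L=6 J1=3 J2=4
P@5,2 dof=1 J1 → L=6 J1=4 J2=4
C@4,5 dof=2 J2 → L=6 J1=4 J2=5
C@4,0 dof=2 J2 → L=6 J1=4 J2=6
C@2,0 dof=2 J2 → L=6 J1=4 J2=7
PS@1,5 dof=2 J2 → L=6 J1=4 J2=8
M=3(L−1)−2J1−J2=3·5−2·4−8=-1

M = -1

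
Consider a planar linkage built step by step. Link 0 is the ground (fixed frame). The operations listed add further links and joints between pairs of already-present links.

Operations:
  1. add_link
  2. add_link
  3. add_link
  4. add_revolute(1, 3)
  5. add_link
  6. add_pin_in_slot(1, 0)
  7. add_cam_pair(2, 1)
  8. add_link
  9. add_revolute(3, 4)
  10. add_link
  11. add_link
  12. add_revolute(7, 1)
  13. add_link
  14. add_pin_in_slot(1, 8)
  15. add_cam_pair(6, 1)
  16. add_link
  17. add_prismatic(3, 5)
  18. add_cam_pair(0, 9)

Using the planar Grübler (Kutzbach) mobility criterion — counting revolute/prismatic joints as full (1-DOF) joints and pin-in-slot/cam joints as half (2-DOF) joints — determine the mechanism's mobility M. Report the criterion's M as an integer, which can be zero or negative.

[1;0;0] (link 0 is ground)
L+ [2;0;0]
L+ [3;0;0]
L+ [4;0;0]
R(1,3)∈J1 [4;1;0]
L+ [5;1;0]
PS(1,0)∈J2 [5;1;1]
C(2,1)∈J2 [5;1;2]
L+ [6;1;2]
R(3,4)∈J1 [6;2;2]
L+ [7;2;2]
L+ [8;2;2]
R(7,1)∈J1 [8;3;2]
L+ [9;3;2]
PS(1,8)∈J2 [9;3;3]
C(6,1)∈J2 [9;3;4]
L+ [10;3;4]
P(3,5)∈J1 [10;4;4]
C(0,9)∈J2 [10;4;5]
mobility = 27 − 8 − 5 = 14

M = 14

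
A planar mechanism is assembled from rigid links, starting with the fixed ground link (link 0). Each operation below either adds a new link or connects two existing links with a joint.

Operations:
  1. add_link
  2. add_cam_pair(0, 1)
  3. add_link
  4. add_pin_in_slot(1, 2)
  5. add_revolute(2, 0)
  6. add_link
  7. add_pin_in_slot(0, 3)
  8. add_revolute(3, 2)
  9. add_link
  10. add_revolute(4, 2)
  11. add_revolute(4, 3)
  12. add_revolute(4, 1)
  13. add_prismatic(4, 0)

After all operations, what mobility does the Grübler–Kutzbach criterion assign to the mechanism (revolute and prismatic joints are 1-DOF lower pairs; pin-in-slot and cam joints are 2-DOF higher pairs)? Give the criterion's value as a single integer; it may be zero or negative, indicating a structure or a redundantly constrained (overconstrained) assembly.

[1;0;0] (link 0 is ground)
L+ [2;0;0]
C(0,1)∈J2 [2;0;1]
L+ [3;0;1]
PS(1,2)∈J2 [3;0;2]
R(2,0)∈J1 [3;1;2]
L+ [4;1;2]
PS(0,3)∈J2 [4;1;3]
R(3,2)∈J1 [4;2;3]
L+ [5;2;3]
R(4,2)∈J1 [5;3;3]
R(4,3)∈J1 [5;4;3]
R(4,1)∈J1 [5;5;3]
P(4,0)∈J1 [5;6;3]
mobility = 12 − 12 − 3 = -3

M = -3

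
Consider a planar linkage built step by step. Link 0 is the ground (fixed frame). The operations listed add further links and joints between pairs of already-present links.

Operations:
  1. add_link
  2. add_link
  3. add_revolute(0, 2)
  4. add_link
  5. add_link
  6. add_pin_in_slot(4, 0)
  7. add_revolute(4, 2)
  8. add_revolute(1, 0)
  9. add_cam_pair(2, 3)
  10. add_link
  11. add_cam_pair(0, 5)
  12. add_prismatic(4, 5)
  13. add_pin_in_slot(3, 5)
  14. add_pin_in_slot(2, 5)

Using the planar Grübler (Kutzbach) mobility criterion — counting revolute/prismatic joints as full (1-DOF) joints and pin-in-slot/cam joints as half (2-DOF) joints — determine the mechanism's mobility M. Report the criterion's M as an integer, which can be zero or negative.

M = 2

[1;0;0] (link 0 is ground)
L+ [2;0;0]
L+ [3;0;0]
R(0,2)∈J1 [3;1;0]
L+ [4;1;0]
L+ [5;1;0]
PS(4,0)∈J2 [5;1;1]
R(4,2)∈J1 [5;2;1]
R(1,0)∈J1 [5;3;1]
C(2,3)∈J2 [5;3;2]
L+ [6;3;2]
C(0,5)∈J2 [6;3;3]
P(4,5)∈J1 [6;4;3]
PS(3,5)∈J2 [6;4;4]
PS(2,5)∈J2 [6;4;5]
mobility = 15 − 8 − 5 = 2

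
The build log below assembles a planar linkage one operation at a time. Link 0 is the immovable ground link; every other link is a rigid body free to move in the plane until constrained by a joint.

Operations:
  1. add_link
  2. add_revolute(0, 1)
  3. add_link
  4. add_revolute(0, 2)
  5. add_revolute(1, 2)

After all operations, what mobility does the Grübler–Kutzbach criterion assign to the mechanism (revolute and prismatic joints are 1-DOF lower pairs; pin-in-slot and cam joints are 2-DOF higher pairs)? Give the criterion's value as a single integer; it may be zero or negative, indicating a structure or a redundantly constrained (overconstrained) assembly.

M = 0

link 0 = ground. State L|J1|J2 = 1|0|0
+link1  2|0|0
R(0,1) f=1→J1  2|1|0
+link2  3|1|0
R(0,2) f=1→J1  3|2|0
R(1,2) f=1→J1  3|3|0
M = 3(3−1)−2·3−0 = 6−6−0 = 0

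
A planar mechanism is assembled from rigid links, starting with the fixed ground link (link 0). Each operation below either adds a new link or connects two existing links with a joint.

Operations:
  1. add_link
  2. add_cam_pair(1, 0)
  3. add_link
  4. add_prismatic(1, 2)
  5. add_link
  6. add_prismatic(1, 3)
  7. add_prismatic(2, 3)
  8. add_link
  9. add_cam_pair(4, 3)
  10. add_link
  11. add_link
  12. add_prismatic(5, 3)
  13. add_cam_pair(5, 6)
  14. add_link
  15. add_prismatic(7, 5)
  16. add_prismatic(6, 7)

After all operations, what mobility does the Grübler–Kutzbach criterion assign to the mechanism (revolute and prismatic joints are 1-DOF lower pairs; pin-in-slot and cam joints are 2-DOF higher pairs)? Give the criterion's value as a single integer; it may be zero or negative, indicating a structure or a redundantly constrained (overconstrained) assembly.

M = 6

ground; <1,0,0>
#1 <2,0,0>
C:1↔0 J2 <2,0,1>
#2 <3,0,1>
P:1↔2 J1 <3,1,1>
#3 <4,1,1>
P:1↔3 J1 <4,2,1>
P:2↔3 J1 <4,3,1>
#4 <5,3,1>
C:4↔3 J2 <5,3,2>
#5 <6,3,2>
#6 <7,3,2>
P:5↔3 J1 <7,4,2>
C:5↔6 J2 <7,4,3>
#7 <8,4,3>
P:7↔5 J1 <8,5,3>
P:6↔7 J1 <8,6,3>
3×7 − 2×6 − 1×3 = 6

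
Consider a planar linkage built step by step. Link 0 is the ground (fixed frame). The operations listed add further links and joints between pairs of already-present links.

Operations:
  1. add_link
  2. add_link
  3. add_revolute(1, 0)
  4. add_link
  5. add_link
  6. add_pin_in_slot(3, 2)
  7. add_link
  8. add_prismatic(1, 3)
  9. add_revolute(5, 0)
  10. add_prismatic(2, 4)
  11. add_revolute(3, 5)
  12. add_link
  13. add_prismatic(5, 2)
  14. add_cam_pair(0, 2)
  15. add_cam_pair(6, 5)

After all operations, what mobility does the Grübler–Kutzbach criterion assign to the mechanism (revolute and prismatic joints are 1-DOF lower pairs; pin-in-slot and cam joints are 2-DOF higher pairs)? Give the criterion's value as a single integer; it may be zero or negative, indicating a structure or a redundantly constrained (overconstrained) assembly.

(L,J1,J2)=(1,0,0); link0 fixed
link1: (2,0,0)
link2: (3,0,0)
R 1-0 [J1]: (3,1,0)
link3: (4,1,0)
link4: (5,1,0)
PS 3-2 [J2]: (5,1,1)
link5: (6,1,1)
P 1-3 [J1]: (6,2,1)
R 5-0 [J1]: (6,3,1)
P 2-4 [J1]: (6,4,1)
R 3-5 [J1]: (6,5,1)
link6: (7,5,1)
P 5-2 [J1]: (7,6,1)
C 0-2 [J2]: (7,6,2)
C 6-5 [J2]: (7,6,3)
Grübler: 3·6 − 2·6 − 3 = 3

M = 3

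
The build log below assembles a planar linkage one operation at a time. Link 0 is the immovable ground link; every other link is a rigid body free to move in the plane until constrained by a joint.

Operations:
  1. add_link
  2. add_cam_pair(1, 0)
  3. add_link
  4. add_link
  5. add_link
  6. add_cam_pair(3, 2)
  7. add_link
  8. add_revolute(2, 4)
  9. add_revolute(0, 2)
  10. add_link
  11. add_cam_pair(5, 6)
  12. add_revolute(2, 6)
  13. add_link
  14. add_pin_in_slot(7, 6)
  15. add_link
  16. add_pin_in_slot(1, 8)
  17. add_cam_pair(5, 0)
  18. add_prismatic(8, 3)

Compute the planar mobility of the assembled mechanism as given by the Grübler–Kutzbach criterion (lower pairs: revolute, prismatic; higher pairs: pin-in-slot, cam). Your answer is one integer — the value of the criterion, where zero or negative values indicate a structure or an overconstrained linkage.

M = 10

(L,J1,J2)=(1,0,0); link0 fixed
link1: (2,0,0)
C 1-0 [J2]: (2,0,1)
link2: (3,0,1)
link3: (4,0,1)
link4: (5,0,1)
C 3-2 [J2]: (5,0,2)
link5: (6,0,2)
R 2-4 [J1]: (6,1,2)
R 0-2 [J1]: (6,2,2)
link6: (7,2,2)
C 5-6 [J2]: (7,2,3)
R 2-6 [J1]: (7,3,3)
link7: (8,3,3)
PS 7-6 [J2]: (8,3,4)
link8: (9,3,4)
PS 1-8 [J2]: (9,3,5)
C 5-0 [J2]: (9,3,6)
P 8-3 [J1]: (9,4,6)
Grübler: 3·8 − 2·4 − 6 = 10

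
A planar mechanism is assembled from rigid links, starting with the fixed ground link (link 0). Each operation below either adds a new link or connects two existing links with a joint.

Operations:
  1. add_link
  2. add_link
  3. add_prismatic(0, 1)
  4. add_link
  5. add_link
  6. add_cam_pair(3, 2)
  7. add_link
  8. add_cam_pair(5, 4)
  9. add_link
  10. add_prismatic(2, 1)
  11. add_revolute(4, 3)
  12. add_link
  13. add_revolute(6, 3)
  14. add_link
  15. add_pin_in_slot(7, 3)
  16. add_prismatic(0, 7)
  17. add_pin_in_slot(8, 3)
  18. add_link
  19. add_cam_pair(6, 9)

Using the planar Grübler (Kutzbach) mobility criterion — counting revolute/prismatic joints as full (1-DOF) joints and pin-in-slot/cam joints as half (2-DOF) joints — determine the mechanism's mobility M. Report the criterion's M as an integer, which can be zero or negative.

M = 12

L=1 J1=0 J2=0
add link → L=2 J1=0 J2=0
add link → L=3 J1=0 J2=0
P@0,1 dof=1 J1 → L=3 J1=1 J2=0
add link → L=4 J1=1 J2=0
add link → L=5 J1=1 J2=0
C@3,2 dof=2 J2 → L=5 J1=1 J2=1
add link → L=6 J1=1 J2=1
C@5,4 dof=2 J2 → L=6 J1=1 J2=2
add link → L=7 J1=1 J2=2
P@2,1 dof=1 J1 → L=7 J1=2 J2=2
R@4,3 dof=1 J1 → L=7 J1=3 J2=2
add link → L=8 J1=3 J2=2
R@6,3 dof=1 J1 → L=8 J1=4 J2=2
add link → L=9 J1=4 J2=2
PS@7,3 dof=2 J2 → L=9 J1=4 J2=3
P@0,7 dof=1 J1 → L=9 J1=5 J2=3
PS@8,3 dof=2 J2 → L=9 J1=5 J2=4
add link → L=10 J1=5 J2=4
C@6,9 dof=2 J2 → L=10 J1=5 J2=5
M=3(L−1)−2J1−J2=3·9−2·5−5=12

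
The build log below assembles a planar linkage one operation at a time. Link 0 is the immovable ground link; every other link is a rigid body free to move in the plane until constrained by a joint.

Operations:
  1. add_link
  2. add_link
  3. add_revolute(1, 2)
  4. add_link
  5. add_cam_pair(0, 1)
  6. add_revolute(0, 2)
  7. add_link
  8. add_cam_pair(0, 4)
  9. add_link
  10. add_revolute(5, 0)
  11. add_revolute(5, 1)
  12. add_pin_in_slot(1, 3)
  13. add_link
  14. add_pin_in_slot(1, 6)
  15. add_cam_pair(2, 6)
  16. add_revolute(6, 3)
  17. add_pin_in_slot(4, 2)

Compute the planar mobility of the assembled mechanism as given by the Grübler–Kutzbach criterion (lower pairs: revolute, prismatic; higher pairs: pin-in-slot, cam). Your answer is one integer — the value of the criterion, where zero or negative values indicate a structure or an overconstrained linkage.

ground; <1,0,0>
#1 <2,0,0>
#2 <3,0,0>
R:1↔2 J1 <3,1,0>
#3 <4,1,0>
C:0↔1 J2 <4,1,1>
R:0↔2 J1 <4,2,1>
#4 <5,2,1>
C:0↔4 J2 <5,2,2>
#5 <6,2,2>
R:5↔0 J1 <6,3,2>
R:5↔1 J1 <6,4,2>
PS:1↔3 J2 <6,4,3>
#6 <7,4,3>
PS:1↔6 J2 <7,4,4>
C:2↔6 J2 <7,4,5>
R:6↔3 J1 <7,5,5>
PS:4↔2 J2 <7,5,6>
3×6 − 2×5 − 1×6 = 2

M = 2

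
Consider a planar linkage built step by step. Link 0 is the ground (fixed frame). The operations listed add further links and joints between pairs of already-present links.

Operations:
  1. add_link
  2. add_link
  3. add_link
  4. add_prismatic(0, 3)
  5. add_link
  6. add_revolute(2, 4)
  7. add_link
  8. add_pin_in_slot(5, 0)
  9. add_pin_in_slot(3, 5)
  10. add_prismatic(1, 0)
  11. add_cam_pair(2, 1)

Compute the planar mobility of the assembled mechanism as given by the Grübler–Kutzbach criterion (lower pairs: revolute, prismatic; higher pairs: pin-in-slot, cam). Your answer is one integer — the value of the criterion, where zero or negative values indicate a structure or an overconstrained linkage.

M = 6

[1;0;0] (link 0 is ground)
L+ [2;0;0]
L+ [3;0;0]
L+ [4;0;0]
P(0,3)∈J1 [4;1;0]
L+ [5;1;0]
R(2,4)∈J1 [5;2;0]
L+ [6;2;0]
PS(5,0)∈J2 [6;2;1]
PS(3,5)∈J2 [6;2;2]
P(1,0)∈J1 [6;3;2]
C(2,1)∈J2 [6;3;3]
mobility = 15 − 6 − 3 = 6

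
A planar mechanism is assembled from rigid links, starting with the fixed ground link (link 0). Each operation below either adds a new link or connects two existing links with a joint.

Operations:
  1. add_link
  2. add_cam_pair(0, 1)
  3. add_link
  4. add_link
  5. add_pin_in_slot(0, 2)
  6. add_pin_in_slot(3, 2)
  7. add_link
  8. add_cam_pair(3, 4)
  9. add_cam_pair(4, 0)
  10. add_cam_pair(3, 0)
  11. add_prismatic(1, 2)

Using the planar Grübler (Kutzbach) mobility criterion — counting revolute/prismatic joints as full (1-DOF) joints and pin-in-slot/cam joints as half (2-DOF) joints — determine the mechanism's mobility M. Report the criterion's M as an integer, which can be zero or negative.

ground; <1,0,0>
#1 <2,0,0>
C:0↔1 J2 <2,0,1>
#2 <3,0,1>
#3 <4,0,1>
PS:0↔2 J2 <4,0,2>
PS:3↔2 J2 <4,0,3>
#4 <5,0,3>
C:3↔4 J2 <5,0,4>
C:4↔0 J2 <5,0,5>
C:3↔0 J2 <5,0,6>
P:1↔2 J1 <5,1,6>
3×4 − 2×1 − 1×6 = 4

M = 4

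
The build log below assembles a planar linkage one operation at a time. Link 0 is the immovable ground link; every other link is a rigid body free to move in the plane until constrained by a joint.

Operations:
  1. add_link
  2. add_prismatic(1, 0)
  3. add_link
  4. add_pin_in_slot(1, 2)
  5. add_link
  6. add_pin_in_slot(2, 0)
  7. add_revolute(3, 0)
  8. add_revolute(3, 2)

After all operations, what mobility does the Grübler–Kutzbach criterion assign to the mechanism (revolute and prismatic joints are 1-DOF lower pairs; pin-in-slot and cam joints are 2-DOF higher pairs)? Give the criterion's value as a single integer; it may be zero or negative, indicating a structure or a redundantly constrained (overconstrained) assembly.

link 0 = ground. State L|J1|J2 = 1|0|0
+link1  2|0|0
P(1,0) f=1→J1  2|1|0
+link2  3|1|0
PS(1,2) f=2→J2  3|1|1
+link3  4|1|1
PS(2,0) f=2→J2  4|1|2
R(3,0) f=1→J1  4|2|2
R(3,2) f=1→J1  4|3|2
M = 3(4−1)−2·3−2 = 9−6−2 = 1

M = 1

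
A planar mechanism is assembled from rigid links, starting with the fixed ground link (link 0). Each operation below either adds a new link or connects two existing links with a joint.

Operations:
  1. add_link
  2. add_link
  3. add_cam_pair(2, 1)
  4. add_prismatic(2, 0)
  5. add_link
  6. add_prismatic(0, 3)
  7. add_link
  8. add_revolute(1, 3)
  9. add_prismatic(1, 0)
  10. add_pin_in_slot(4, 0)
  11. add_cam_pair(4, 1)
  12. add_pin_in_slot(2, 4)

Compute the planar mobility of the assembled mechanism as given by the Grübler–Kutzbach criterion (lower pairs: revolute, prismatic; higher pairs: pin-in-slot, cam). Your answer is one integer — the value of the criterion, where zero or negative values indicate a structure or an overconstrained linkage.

[1;0;0] (link 0 is ground)
L+ [2;0;0]
L+ [3;0;0]
C(2,1)∈J2 [3;0;1]
P(2,0)∈J1 [3;1;1]
L+ [4;1;1]
P(0,3)∈J1 [4;2;1]
L+ [5;2;1]
R(1,3)∈J1 [5;3;1]
P(1,0)∈J1 [5;4;1]
PS(4,0)∈J2 [5;4;2]
C(4,1)∈J2 [5;4;3]
PS(2,4)∈J2 [5;4;4]
mobility = 12 − 8 − 4 = 0

M = 0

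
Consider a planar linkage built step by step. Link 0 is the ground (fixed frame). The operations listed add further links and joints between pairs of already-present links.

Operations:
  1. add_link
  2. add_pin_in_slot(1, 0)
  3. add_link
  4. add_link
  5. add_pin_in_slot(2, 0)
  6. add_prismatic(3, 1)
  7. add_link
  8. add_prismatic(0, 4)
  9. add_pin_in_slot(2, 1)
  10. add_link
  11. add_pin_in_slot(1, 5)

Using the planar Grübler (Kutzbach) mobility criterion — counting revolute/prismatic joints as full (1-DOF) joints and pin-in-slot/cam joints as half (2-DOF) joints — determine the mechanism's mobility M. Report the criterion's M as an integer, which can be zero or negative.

ground; <1,0,0>
#1 <2,0,0>
PS:1↔0 J2 <2,0,1>
#2 <3,0,1>
#3 <4,0,1>
PS:2↔0 J2 <4,0,2>
P:3↔1 J1 <4,1,2>
#4 <5,1,2>
P:0↔4 J1 <5,2,2>
PS:2↔1 J2 <5,2,3>
#5 <6,2,3>
PS:1↔5 J2 <6,2,4>
3×5 − 2×2 − 1×4 = 7

M = 7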